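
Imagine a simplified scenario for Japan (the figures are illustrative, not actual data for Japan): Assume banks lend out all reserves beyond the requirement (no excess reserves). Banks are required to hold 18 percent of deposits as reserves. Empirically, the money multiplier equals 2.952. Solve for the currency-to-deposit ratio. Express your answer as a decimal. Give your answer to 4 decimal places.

Using m = 2.952. From m = (1 + c)/(c + rr + e), rearranging gives 1 + c = m·(c + rr + e), so c·(1 − m) = m·(rr + e) − 1.
Hence c = [m·(rr + e) − 1]/(1 − m) = [2.952 × (0.18 + 0) − 1] / (1 − 2.952) ≈ 0.240082.

0.2401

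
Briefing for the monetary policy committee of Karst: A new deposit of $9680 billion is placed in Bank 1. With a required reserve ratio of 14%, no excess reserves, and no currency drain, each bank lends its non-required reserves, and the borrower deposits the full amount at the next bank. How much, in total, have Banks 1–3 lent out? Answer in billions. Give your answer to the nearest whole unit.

Bank i lends (1 − rr)^i of the original deposit: Bank 1 lends 9680·0.8600 = 8324.8000, Bank 2 lends 9680·0.8600² = 7159.3280, and so on.
Summing a geometric series: total = 9680·[0.8600·(1 − 0.8600^3) / (1 − 0.8600)] ≈ 21641.1501 billion.

$21641 billion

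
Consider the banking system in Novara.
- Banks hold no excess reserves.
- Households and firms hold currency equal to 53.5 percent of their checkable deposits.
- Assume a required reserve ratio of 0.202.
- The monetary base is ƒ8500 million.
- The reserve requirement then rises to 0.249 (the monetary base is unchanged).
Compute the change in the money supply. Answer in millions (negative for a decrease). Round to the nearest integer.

-1061 million

Initially m₁ = (1 + 0.535) / (0.202 + 0.535) ≈ 2.08277, so M₁ = 2.08277 × 8500 = 17703.545 million.
After the change m₂ = (1 + 0.535) / (0.249 + 0.535) ≈ 1.95791, so M₂ = 1.95791 × 8500 = 16642.235 million.
ΔM = M₂ − M₁ = 16642.235 − 17703.545 = -1061.31 million.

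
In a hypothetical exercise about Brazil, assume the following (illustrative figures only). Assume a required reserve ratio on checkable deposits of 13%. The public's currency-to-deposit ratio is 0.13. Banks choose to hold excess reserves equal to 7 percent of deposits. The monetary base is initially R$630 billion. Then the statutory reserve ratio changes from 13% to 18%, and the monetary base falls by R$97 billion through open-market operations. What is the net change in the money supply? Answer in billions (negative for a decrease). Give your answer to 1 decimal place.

-572.3 billion

Before: m₁ = (1 + 0.13) / (0.13 + 0.07 + 0.13) ≈ 3.42424, MB₁ = 630, so M₁ = 3.42424 × 630 = 2157.2712 billion.
After: m₂ = (1 + 0.13) / (0.18 + 0.07 + 0.13) ≈ 2.97368, MB₂ = 630 − 97 = 533, so M₂ = 2.97368 × 533 ≈ 1584.9714 billion.
ΔM = M₂ − M₁ = 1584.9714 − 2157.2712 = -572.2998 billion.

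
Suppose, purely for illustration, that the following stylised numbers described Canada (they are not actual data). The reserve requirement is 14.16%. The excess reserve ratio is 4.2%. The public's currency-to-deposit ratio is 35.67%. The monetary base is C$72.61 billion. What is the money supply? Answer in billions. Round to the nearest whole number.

The money multiplier is m = (1 + c) / (rr + e + c) = (1 + 0.3567) / (0.1416 + 0.042 + 0.3567) ≈ 2.5110.
So M = m × MB = 2.5110 × 72.61 ≈ 182.3237 billion.

C$182 billion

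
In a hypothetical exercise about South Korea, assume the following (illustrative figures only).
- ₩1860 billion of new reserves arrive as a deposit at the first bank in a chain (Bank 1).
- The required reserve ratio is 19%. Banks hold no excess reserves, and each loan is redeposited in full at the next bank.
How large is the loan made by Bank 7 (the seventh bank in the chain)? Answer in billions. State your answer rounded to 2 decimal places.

Each bank lends a fraction (1 − rr) = 0.8100 of the deposit it receives, so Bank 7 receives 1860·0.8100^6 and lends 1860·0.8100^7 ≈ 425.5083 billion.

₩425.51 billion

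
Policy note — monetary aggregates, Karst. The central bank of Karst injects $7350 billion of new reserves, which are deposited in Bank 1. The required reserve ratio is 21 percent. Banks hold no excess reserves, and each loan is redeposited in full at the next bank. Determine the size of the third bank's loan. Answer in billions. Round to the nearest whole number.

$3624 billion

Each bank lends a fraction (1 − rr) = 0.7900 of the deposit it receives, so Bank 3 receives 7350·0.7900^2 and lends 7350·0.7900^3 ≈ 3623.8367 billion.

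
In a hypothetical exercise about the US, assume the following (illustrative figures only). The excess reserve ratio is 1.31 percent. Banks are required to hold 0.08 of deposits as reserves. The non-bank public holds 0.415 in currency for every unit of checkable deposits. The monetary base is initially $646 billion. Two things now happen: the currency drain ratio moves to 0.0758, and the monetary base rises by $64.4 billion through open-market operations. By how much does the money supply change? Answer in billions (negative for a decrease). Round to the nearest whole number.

$2726 billion

Before: m₁ = (1 + 0.415) / (0.08 + 0.0131 + 0.415) ≈ 2.7849, MB₁ = 646, so M₁ = 2.7849 × 646 = 1799.0454 billion.
After: m₂ = (1 + 0.0758) / (0.08 + 0.0131 + 0.0758) ≈ 6.3694, MB₂ = 646 + 64.4 = 710.4, so M₂ = 6.3694 × 710.4 ≈ 4524.8218 billion.
ΔM = M₂ − M₁ = 4524.8218 − 1799.0454 = 2725.7764 billion.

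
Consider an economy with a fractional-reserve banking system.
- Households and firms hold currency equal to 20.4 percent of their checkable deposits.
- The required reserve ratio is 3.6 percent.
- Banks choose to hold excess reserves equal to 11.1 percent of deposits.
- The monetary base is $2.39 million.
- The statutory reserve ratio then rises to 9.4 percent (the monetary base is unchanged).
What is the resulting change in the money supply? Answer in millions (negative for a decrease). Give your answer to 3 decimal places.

Initially m₁ = (1 + 0.204) / (0.036 + 0.111 + 0.204) ≈ 3.43020, so M₁ = 3.43020 × 2.39 ≈ 8.1982 million.
After the change m₂ = (1 + 0.204) / (0.094 + 0.111 + 0.204) ≈ 2.94377, so M₂ = 2.94377 × 2.39 ≈ 7.0356 million.
ΔM = M₂ − M₁ = 7.0356 − 8.1982 = -1.1626 million.

-1.163 million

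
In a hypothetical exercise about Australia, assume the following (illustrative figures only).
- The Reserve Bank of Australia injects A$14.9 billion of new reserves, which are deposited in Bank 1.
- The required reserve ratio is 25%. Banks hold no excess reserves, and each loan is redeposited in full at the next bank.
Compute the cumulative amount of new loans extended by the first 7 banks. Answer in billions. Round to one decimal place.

A$38.7 billion

Bank i lends (1 − rr)^i of the original deposit: Bank 1 lends 14.9·0.7500 = 11.1750, Bank 2 lends 14.9·0.7500² ≈ 8.3813, and so on.
Summing a geometric series: total = 14.9·[0.7500·(1 − 0.7500^7) / (1 − 0.7500)] ≈ 38.7333 billion.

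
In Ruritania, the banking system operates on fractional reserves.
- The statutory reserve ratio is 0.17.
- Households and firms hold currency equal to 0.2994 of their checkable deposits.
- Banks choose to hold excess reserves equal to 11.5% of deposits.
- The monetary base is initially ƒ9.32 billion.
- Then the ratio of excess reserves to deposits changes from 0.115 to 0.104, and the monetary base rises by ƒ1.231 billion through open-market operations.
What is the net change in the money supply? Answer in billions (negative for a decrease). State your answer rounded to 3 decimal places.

ƒ3.187 billion

Before: m₁ = (1 + 0.2994) / (0.17 + 0.115 + 0.2994) ≈ 2.223477, MB₁ = 9.32, so M₁ = 2.223477 × 9.32 ≈ 20.7228 billion.
After: m₂ = (1 + 0.2994) / (0.17 + 0.104 + 0.2994) ≈ 2.266132, MB₂ = 9.32 + 1.231 = 10.551, so M₂ = 2.266132 × 10.551 ≈ 23.91 billion.
ΔM = M₂ − M₁ = 23.91 − 20.7228 = 3.1872 billion.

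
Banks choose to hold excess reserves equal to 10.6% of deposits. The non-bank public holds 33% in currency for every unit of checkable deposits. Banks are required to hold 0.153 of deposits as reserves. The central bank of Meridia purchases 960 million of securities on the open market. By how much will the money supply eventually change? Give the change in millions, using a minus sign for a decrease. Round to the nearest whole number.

2168 million

The money multiplier is m = (1 + c) / (rr + e + c) = (1 + 0.33) / (0.153 + 0.106 + 0.33) ≈ 2.2581.
The purchase adds 960 million of base, so ΔM = m × ΔMB = 2.2581 × (+960) = 2167.776 million.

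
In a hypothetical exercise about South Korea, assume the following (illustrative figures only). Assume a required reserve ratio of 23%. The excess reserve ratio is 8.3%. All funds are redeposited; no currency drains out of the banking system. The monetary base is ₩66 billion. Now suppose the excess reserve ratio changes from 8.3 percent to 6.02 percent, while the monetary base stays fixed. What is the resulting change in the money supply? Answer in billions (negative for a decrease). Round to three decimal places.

₩16.567 billion

Initially m₁ = 1 / (0.23 + 0.083) ≈ 3.194888, so M₁ = 3.194888 × 66 ≈ 210.8626 billion.
After the change m₂ = 1 / (0.23 + 0.0602) ≈ 3.445899, so M₂ = 3.445899 × 66 ≈ 227.4293 billion.
ΔM = M₂ − M₁ = 227.4293 − 210.8626 = 16.5667 billion.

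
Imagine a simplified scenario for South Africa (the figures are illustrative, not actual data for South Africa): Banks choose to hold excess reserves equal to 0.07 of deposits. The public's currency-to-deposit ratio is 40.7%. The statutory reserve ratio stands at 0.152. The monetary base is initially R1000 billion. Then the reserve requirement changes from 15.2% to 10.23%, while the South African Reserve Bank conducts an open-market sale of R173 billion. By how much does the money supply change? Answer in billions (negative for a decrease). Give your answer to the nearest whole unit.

Before: m₁ = (1 + 0.407) / (0.152 + 0.07 + 0.407) ≈ 2.2369, MB₁ = 1000, so M₁ = 2.2369 × 1000 = 2236.9 billion.
After: m₂ = (1 + 0.407) / (0.1023 + 0.07 + 0.407) ≈ 2.4288, MB₂ = 1000 − 173 = 827, so M₂ = 2.4288 × 827 = 2008.6176 billion.
ΔM = M₂ − M₁ = 2008.6176 − 2236.9 = -228.2824 billion.

-228 billion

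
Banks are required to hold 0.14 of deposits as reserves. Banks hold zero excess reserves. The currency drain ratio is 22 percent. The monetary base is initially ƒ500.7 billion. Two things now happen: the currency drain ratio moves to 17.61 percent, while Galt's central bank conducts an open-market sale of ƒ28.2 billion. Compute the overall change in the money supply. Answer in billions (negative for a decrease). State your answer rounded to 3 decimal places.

Before: m₁ = (1 + 0.22) / (0.14 + 0.22) ≈ 3.3888889, MB₁ = 500.7, so M₁ = 3.3888889 × 500.7 ≈ 1696.8167 billion.
After: m₂ = (1 + 0.1761) / (0.14 + 0.1761) ≈ 3.7206580, MB₂ = 500.7 − 28.2 = 472.5, so M₂ = 3.7206580 × 472.5 ≈ 1758.0109 billion.
ΔM = M₂ − M₁ = 1758.0109 − 1696.8167 = 61.1942 billion.

ƒ61.194 billion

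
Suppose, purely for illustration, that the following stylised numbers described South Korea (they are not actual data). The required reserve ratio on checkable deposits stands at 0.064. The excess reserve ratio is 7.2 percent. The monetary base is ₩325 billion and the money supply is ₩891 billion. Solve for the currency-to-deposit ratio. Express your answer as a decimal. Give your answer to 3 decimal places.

Using m = M/MB = 891/325 ≈ 2.741538. From m = (1 + c)/(c + rr + e), rearranging gives 1 + c = m·(c + rr + e), so c·(1 − m) = m·(rr + e) − 1.
Hence c = [m·(rr + e) − 1]/(1 − m) = [2.741538 × (0.064 + 0.072) − 1] / (1 − 2.741538) ≈ 0.360113.

0.360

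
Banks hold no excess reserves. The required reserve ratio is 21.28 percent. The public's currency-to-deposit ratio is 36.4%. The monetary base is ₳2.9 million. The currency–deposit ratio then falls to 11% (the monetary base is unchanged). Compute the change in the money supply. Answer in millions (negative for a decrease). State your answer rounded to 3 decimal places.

₳3.114 million

Initially m₁ = (1 + 0.364) / (0.2128 + 0.364) ≈ 2.36477, so M₁ = 2.36477 × 2.9 ≈ 6.8578 million.
After the change m₂ = (1 + 0.11) / (0.2128 + 0.11) ≈ 3.43866, so M₂ = 3.43866 × 2.9 ≈ 9.9721 million.
ΔM = M₂ − M₁ = 9.9721 − 6.8578 = 3.1143 million.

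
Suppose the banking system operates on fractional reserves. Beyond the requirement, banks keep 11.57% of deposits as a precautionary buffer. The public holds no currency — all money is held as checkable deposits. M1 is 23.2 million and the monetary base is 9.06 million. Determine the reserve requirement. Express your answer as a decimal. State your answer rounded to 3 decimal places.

Using m = M/MB = 23.2/9.06 ≈ 2.560706. Since m = (1 + c)/(c + rr + e), the denominator satisfies c + rr + e = (1 + c)/m = (1 + 0) / 2.560706 ≈ 0.390517.
With c = 0 and e = 0.1157, the reserve requirement is 0.390517 − 0 − 0.1157 = 0.274817.

0.275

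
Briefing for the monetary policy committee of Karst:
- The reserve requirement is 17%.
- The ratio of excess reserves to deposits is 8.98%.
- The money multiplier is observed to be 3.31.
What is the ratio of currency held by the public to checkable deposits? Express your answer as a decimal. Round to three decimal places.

Using m = 3.31. From m = (1 + c)/(c + rr + e), rearranging gives 1 + c = m·(c + rr + e), so c·(1 − m) = m·(rr + e) − 1.
Hence c = [m·(rr + e) − 1]/(1 − m) = [3.31 × (0.17 + 0.0898) − 1] / (1 − 3.31) ≈ 0.060633.

0.061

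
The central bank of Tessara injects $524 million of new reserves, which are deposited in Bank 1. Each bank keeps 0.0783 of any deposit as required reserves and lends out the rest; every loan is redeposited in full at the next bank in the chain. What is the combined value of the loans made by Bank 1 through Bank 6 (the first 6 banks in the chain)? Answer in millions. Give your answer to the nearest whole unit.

$2386 million

Bank i lends (1 − rr)^i of the original deposit: Bank 1 lends 524·0.9217 = 482.9708, Bank 2 lends 524·0.9217² ≈ 445.1542, and so on.
Summing a geometric series: total = 524·[0.9217·(1 − 0.9217^6) / (1 − 0.9217)] ≈ 2386.4262 million.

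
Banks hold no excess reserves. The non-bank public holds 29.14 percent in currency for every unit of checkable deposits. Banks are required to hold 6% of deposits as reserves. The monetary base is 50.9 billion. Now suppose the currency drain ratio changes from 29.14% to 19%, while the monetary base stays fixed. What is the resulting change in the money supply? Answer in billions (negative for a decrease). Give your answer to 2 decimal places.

Initially m₁ = (1 + 0.2914) / (0.06 + 0.2914) ≈ 3.67501, so M₁ = 3.67501 × 50.9 ≈ 187.058 billion.
After the change m₂ = (1 + 0.19) / (0.06 + 0.19) = 4.76, so M₂ = 4.76 × 50.9 = 242.284 billion.
ΔM = M₂ − M₁ = 242.284 − 187.058 = 55.226 billion.

55.23 billion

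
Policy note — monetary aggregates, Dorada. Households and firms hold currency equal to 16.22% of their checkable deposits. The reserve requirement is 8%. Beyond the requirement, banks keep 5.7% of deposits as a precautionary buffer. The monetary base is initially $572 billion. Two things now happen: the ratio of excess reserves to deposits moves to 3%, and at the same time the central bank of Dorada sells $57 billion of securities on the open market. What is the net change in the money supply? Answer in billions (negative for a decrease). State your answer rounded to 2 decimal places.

Before: m₁ = (1 + 0.1622) / (0.08 + 0.057 + 0.1622) ≈ 3.884358, MB₁ = 572, so M₁ = 3.884358 × 572 ≈ 2221.8528 billion.
After: m₂ = (1 + 0.1622) / (0.08 + 0.03 + 0.1622) ≈ 4.269655, MB₂ = 572 − 57 = 515, so M₂ = 4.269655 × 515 ≈ 2198.8723 billion.
ΔM = M₂ − M₁ = 2198.8723 − 2221.8528 = -22.9805 billion.

-22.98 billion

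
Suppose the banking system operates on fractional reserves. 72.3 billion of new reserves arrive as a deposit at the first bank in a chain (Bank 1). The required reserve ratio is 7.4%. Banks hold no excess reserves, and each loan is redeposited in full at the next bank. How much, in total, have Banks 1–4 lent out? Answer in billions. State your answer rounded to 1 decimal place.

Bank i lends (1 − rr)^i of the original deposit: Bank 1 lends 72.3·0.9260 = 66.9498, Bank 2 lends 72.3·0.9260² ≈ 61.9955, and so on.
Summing a geometric series: total = 72.3·[0.9260·(1 − 0.9260^4) / (1 − 0.9260)] ≈ 239.5128 billion.

239.5 billion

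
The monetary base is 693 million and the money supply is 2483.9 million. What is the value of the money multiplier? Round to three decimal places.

The money multiplier is m = M / MB = 2483.9 / 693 ≈ 3.58427.

3.584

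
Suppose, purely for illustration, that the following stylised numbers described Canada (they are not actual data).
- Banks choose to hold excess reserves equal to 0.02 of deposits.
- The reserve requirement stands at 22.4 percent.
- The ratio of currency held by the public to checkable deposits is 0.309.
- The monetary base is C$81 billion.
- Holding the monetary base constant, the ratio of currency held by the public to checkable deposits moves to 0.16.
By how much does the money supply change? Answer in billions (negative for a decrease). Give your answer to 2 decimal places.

C$40.84 billion

Initially m₁ = (1 + 0.309) / (0.224 + 0.02 + 0.309) ≈ 2.36709, so M₁ = 2.36709 × 81 ≈ 191.7343 billion.
After the change m₂ = (1 + 0.16) / (0.224 + 0.02 + 0.16) ≈ 2.87129, so M₂ = 2.87129 × 81 ≈ 232.5745 billion.
ΔM = M₂ − M₁ = 232.5745 − 191.7343 = 40.8402 billion.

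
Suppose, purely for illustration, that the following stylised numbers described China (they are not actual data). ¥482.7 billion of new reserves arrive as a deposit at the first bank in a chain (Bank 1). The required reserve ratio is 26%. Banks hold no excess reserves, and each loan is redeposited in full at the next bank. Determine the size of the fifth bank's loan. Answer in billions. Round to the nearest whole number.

¥107 billion

Each bank lends a fraction (1 − rr) = 0.7400 of the deposit it receives, so Bank 5 receives 482.7·0.7400^4 and lends 482.7·0.7400^5 ≈ 107.1114 billion.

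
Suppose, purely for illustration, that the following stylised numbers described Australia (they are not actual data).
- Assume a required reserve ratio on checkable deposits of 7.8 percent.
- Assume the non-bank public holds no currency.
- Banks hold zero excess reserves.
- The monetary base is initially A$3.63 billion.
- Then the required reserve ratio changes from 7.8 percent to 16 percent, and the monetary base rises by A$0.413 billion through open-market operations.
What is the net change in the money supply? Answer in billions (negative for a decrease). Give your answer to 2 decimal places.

Before: m₁ = 1 / (0.078) ≈ 12.8205, MB₁ = 3.63, so M₁ = 12.8205 × 3.63 ≈ 46.5384 billion.
After: m₂ = 1 / (0.16) = 6.25, MB₂ = 3.63 + 0.413 = 4.043, so M₂ = 6.25 × 4.043 ≈ 25.2688 billion.
ΔM = M₂ − M₁ = 25.2688 − 46.5384 = -21.2696 billion.

-21.27 billion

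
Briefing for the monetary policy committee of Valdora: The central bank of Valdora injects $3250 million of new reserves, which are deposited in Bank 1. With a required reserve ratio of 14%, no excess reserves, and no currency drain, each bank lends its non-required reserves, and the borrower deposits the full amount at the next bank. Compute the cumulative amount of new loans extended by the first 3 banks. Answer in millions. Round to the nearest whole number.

$7266 million

Bank i lends (1 − rr)^i of the original deposit: Bank 1 lends 3250·0.8600 = 2795.0000, Bank 2 lends 3250·0.8600² = 2403.7000, and so on.
Summing a geometric series: total = 3250·[0.8600·(1 − 0.8600^3) / (1 − 0.8600)] = 7265.8820 million.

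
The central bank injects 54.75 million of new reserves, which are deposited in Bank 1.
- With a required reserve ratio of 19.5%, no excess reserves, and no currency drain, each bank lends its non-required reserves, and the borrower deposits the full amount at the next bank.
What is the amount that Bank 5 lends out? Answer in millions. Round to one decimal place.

Each bank lends a fraction (1 − rr) = 0.8050 of the deposit it receives, so Bank 5 receives 54.75·0.8050^4 and lends 54.75·0.8050^5 ≈ 18.5082 million.

18.5 million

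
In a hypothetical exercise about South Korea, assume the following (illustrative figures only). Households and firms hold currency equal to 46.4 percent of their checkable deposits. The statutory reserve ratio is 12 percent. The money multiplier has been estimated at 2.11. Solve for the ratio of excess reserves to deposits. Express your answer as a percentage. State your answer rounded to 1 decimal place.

11.0%

Using m = 2.11. Since m = (1 + c)/(c + rr + e), the denominator satisfies c + rr + e = (1 + c)/m = (1 + 0.464) / 2.11 ≈ 0.693839.
With c = 0.464 and rr = 0.12, the ratio of excess reserves to deposits is 0.693839 − 0.464 − 0.12 = 0.109839.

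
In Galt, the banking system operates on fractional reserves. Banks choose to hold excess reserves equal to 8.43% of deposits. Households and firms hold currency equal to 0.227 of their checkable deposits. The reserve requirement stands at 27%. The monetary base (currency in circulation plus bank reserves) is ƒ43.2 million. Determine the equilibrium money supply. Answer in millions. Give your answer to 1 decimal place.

ƒ91.2 million

The money multiplier is m = (1 + c) / (rr + e + c) = (1 + 0.227) / (0.27 + 0.0843 + 0.227) ≈ 2.1108.
So M = m × MB = 2.1108 × 43.2 ≈ 91.1866 million.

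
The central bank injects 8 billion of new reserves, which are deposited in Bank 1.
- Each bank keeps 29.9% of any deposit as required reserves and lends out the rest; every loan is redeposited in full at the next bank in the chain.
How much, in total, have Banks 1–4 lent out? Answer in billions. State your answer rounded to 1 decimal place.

14.2 billion

Bank i lends (1 − rr)^i of the original deposit: Bank 1 lends 8·0.7010 = 5.6080, Bank 2 lends 8·0.7010² ≈ 3.9312, and so on.
Summing a geometric series: total = 8·[0.7010·(1 − 0.7010^4) / (1 − 0.7010)] ≈ 14.2268 billion.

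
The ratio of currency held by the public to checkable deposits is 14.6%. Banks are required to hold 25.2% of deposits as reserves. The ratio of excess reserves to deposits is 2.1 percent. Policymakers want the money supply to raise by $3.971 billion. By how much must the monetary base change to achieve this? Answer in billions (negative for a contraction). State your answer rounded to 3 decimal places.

$1.452 billion

The money multiplier is m = (1 + c) / (rr + e + c) = (1 + 0.146) / (0.252 + 0.021 + 0.146) ≈ 2.73508.
ΔMB = ΔM / m = (+3.971) / 2.73508 ≈ 1.4519 billion.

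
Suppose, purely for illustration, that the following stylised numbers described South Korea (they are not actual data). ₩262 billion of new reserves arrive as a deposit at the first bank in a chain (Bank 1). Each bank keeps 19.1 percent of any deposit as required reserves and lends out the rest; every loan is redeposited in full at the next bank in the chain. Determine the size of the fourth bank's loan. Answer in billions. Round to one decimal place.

₩112.2 billion

Each bank lends a fraction (1 − rr) = 0.8090 of the deposit it receives, so Bank 4 receives 262·0.8090^3 and lends 262·0.8090^4 ≈ 112.2265 billion.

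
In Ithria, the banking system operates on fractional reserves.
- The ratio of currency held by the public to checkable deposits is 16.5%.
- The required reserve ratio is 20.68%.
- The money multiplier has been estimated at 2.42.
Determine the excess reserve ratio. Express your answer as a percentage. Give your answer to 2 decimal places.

Using m = 2.42. Since m = (1 + c)/(c + rr + e), the denominator satisfies c + rr + e = (1 + c)/m = (1 + 0.165) / 2.42 ≈ 0.481405.
With c = 0.165 and rr = 0.2068, the excess reserve ratio is 0.481405 − 0.165 − 0.2068 = 0.109605.

10.96%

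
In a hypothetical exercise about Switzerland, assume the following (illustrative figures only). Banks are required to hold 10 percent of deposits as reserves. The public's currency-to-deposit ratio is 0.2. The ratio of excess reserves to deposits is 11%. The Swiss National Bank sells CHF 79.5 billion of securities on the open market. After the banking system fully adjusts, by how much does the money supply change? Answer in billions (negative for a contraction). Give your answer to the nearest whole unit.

-233 billion

The money multiplier is m = (1 + c) / (rr + e + c) = (1 + 0.2) / (0.1 + 0.11 + 0.2) ≈ 2.9268.
The sale removes 79.5 billion of base, so ΔM = m × ΔMB = 2.9268 × (−79.5) = -232.6806 billion.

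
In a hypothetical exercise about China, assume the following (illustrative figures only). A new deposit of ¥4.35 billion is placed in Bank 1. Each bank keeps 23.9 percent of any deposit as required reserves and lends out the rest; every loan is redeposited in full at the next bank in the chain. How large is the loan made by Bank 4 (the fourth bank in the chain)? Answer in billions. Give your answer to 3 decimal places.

¥1.459 billion

Each bank lends a fraction (1 − rr) = 0.7610 of the deposit it receives, so Bank 4 receives 4.35·0.7610^3 and lends 4.35·0.7610^4 ≈ 1.4589 billion.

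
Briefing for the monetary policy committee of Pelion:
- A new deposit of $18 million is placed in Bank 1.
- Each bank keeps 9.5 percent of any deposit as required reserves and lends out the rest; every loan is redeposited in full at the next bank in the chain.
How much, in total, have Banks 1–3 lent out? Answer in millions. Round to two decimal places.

Bank i lends (1 − rr)^i of the original deposit: Bank 1 lends 18·0.9050 = 16.2900, Bank 2 lends 18·0.9050² ≈ 14.7424, and so on.
Summing a geometric series: total = 18·[0.9050·(1 − 0.9050^3) / (1 − 0.9050)] ≈ 44.3744 million.

$44.37 million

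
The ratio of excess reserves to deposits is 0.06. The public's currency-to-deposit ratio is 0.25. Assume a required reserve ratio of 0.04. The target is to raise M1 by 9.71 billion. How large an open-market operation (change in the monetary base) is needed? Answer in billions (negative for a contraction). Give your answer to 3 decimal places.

The money multiplier is m = (1 + c) / (rr + e + c) = (1 + 0.25) / (0.04 + 0.06 + 0.25) ≈ 3.57143.
ΔMB = ΔM / m = (+9.71) / 3.57143 ≈ 2.7188 billion.

2.719 billion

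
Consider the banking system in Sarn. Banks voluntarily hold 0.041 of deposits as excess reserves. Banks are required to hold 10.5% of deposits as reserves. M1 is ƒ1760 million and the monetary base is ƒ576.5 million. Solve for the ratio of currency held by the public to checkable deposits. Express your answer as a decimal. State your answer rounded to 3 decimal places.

Using m = M/MB = 1760/576.5 ≈ 3.052905. From m = (1 + c)/(c + rr + e), rearranging gives 1 + c = m·(c + rr + e), so c·(1 − m) = m·(rr + e) − 1.
Hence c = [m·(rr + e) − 1]/(1 − m) = [3.052905 × (0.105 + 0.041) − 1] / (1 − 3.052905) ≈ 0.269996.

0.270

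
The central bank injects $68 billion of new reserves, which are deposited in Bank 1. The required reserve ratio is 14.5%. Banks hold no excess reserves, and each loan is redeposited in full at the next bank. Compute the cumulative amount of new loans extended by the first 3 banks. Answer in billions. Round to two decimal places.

Bank i lends (1 − rr)^i of the original deposit: Bank 1 lends 68·0.8550 = 58.1400, Bank 2 lends 68·0.8550² = 49.7097, and so on.
Summing a geometric series: total = 68·[0.8550·(1 − 0.8550^3) / (1 − 0.8550)] ≈ 150.3515 billion.

$150.35 billion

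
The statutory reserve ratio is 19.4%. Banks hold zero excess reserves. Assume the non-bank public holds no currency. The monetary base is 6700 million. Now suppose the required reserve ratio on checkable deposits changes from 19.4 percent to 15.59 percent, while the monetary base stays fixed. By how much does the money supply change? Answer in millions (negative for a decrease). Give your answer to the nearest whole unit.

8440 million

Initially m₁ = 1 / (0.194) ≈ 5.15464, so M₁ = 5.15464 × 6700 = 34536.088 million.
After the change m₂ = 1 / (0.1559) ≈ 6.41437, so M₂ = 6.41437 × 6700 = 42976.279 million.
ΔM = M₂ − M₁ = 42976.279 − 34536.088 = 8440.191 million.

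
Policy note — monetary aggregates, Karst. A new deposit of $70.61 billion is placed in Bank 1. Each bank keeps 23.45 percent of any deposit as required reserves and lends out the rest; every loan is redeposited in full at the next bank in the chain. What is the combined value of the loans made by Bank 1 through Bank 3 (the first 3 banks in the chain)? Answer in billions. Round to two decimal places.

$127.10 billion

Bank i lends (1 − rr)^i of the original deposit: Bank 1 lends 70.61·0.7655 ≈ 54.0520, Bank 2 lends 70.61·0.7655² ≈ 41.3768, and so on.
Summing a geometric series: total = 70.61·[0.7655·(1 − 0.7655^3) / (1 − 0.7655)] ≈ 127.1026 billion.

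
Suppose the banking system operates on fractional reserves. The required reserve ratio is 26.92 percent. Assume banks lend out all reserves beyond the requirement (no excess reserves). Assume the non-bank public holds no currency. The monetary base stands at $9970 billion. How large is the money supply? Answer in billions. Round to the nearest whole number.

$37036 billion

With no currency drain or excess reserves, the money multiplier is m = 1/rr = 1/0.2692 ≈ 3.71471.
Money supply M = m × MB = 3.71471 × 9970 = 37035.6587 billion.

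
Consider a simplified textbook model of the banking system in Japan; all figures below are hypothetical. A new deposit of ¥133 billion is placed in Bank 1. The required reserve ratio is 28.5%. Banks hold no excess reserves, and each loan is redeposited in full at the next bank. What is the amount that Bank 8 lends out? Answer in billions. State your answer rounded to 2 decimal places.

Each bank lends a fraction (1 − rr) = 0.7150 of the deposit it receives, so Bank 8 receives 133·0.7150^7 and lends 133·0.7150^8 ≈ 9.0845 billion.

¥9.08 billion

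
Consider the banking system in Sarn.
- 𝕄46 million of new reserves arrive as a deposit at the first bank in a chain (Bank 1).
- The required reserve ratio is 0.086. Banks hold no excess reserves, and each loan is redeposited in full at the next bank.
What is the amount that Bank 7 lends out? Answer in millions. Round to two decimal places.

𝕄24.51 million

Each bank lends a fraction (1 − rr) = 0.9140 of the deposit it receives, so Bank 7 receives 46·0.9140^6 and lends 46·0.9140^7 ≈ 24.5121 million.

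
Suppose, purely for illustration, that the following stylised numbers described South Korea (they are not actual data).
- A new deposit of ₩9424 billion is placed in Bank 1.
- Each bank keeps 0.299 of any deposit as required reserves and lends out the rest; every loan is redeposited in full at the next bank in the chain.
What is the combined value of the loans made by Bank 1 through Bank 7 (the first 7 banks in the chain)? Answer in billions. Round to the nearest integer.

Bank i lends (1 − rr)^i of the original deposit: Bank 1 lends 9424·0.7010 = 6606.2240, Bank 2 lends 9424·0.7010² ≈ 4630.9630, and so on.
Summing a geometric series: total = 9424·[0.7010·(1 − 0.7010^7) / (1 − 0.7010)] ≈ 20256.5524 billion.

₩20257 billion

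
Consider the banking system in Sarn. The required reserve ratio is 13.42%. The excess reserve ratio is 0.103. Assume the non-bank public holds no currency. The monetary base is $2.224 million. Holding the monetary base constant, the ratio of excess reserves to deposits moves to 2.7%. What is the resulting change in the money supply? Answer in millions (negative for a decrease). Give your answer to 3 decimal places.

Initially m₁ = 1 / (0.1342 + 0.103) ≈ 4.21585, so M₁ = 4.21585 × 2.224 ≈ 9.3761 million.
After the change m₂ = 1 / (0.1342 + 0.027) ≈ 6.20347, so M₂ = 6.20347 × 2.224 ≈ 13.7965 million.
ΔM = M₂ − M₁ = 13.7965 − 9.3761 = 4.4204 million.

$4.420 million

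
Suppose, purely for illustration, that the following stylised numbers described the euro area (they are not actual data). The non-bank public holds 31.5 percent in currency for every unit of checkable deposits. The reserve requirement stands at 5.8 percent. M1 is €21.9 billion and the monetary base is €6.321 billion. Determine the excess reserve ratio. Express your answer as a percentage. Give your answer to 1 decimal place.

0.7%

Using m = M/MB = 21.9/6.321 ≈ 3.464642. Since m = (1 + c)/(c + rr + e), the denominator satisfies c + rr + e = (1 + c)/m = (1 + 0.315) / 3.464642 ≈ 0.379549.
With c = 0.315 and rr = 0.058, the excess reserve ratio is 0.379549 − 0.315 − 0.058 = 0.006549.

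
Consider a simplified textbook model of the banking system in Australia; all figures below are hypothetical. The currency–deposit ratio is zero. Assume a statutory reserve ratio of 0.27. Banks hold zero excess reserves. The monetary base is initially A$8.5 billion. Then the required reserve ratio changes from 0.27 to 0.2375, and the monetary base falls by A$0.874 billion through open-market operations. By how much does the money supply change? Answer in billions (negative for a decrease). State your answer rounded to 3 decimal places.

A$0.628 billion

Before: m₁ = 1 / (0.27) ≈ 3.70370, MB₁ = 8.5, so M₁ = 3.70370 × 8.5 ≈ 31.4814 billion.
After: m₂ = 1 / (0.2375) ≈ 4.21053, MB₂ = 8.5 − 0.874 = 7.626, so M₂ = 4.21053 × 7.626 ≈ 32.1095 billion.
ΔM = M₂ − M₁ = 32.1095 − 31.4814 = 0.6281 billion.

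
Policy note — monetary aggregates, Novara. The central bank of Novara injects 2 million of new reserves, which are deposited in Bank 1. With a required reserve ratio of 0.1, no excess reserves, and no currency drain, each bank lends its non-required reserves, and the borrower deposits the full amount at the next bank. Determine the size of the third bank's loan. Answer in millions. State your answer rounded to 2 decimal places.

Each bank lends a fraction (1 − rr) = 0.9000 of the deposit it receives, so Bank 3 receives 2·0.9000^2 and lends 2·0.9000^3 = 1.4580 million.

1.46 million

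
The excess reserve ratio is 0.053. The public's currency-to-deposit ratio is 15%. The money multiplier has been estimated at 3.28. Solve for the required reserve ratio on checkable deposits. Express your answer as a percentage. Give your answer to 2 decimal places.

Using m = 3.28. Since m = (1 + c)/(c + rr + e), the denominator satisfies c + rr + e = (1 + c)/m = (1 + 0.15) / 3.28 ≈ 0.350610.
With c = 0.15 and e = 0.053, the required reserve ratio on checkable deposits is 0.350610 − 0.15 − 0.053 = 0.14761.

14.76%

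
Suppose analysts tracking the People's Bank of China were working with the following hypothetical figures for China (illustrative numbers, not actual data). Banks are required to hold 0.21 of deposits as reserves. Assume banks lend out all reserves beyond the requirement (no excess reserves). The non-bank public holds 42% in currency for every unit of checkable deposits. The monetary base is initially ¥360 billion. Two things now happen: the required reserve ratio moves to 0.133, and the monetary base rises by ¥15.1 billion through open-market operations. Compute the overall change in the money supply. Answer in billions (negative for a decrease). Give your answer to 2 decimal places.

Before: m₁ = (1 + 0.42) / (0.21 + 0.42) ≈ 2.253968, MB₁ = 360, so M₁ = 2.253968 × 360 ≈ 811.4285 billion.
After: m₂ = (1 + 0.42) / (0.133 + 0.42) ≈ 2.567812, MB₂ = 360 + 15.1 = 375.1, so M₂ = 2.567812 × 375.1 ≈ 963.1863 billion.
ΔM = M₂ − M₁ = 963.1863 − 811.4285 = 151.7578 billion.

¥151.76 billion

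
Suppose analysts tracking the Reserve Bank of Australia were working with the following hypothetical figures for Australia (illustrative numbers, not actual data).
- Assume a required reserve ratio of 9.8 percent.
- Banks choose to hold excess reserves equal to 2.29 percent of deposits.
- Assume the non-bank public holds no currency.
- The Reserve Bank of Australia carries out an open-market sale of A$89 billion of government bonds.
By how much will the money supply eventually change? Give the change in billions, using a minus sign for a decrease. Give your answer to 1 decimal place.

The money multiplier is m = 1 / (rr + e) = 1 / (0.098 + 0.0229) ≈ 8.2713.
The sale removes 89 billion of base, so ΔM = m × ΔMB = 8.2713 × (−89) = -736.1457 billion.

-736.1 billion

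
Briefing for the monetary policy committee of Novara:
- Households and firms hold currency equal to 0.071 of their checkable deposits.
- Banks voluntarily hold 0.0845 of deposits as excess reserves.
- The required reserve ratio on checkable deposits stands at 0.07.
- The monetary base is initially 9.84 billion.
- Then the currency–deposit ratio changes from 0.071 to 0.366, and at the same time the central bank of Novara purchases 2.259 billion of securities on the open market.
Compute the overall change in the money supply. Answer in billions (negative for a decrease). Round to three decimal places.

Before: m₁ = (1 + 0.071) / (0.07 + 0.0845 + 0.071) ≈ 4.749446, MB₁ = 9.84, so M₁ = 4.749446 × 9.84 ≈ 46.7345 billion.
After: m₂ = (1 + 0.366) / (0.07 + 0.0845 + 0.366) ≈ 2.624400, MB₂ = 9.84 + 2.259 = 12.099, so M₂ = 2.624400 × 12.099 ≈ 31.7526 billion.
ΔM = M₂ − M₁ = 31.7526 − 46.7345 = -14.9819 billion.

-14.982 billion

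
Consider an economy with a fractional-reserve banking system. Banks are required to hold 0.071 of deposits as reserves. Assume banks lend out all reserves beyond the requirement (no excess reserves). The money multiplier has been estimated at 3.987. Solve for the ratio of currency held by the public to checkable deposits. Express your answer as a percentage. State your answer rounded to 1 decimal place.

Using m = 3.987. From m = (1 + c)/(c + rr + e), rearranging gives 1 + c = m·(c + rr + e), so c·(1 − m) = m·(rr + e) − 1.
Hence c = [m·(rr + e) − 1]/(1 − m) = [3.987 × (0.071 + 0) − 1] / (1 − 3.987) ≈ 0.240014.

24.0%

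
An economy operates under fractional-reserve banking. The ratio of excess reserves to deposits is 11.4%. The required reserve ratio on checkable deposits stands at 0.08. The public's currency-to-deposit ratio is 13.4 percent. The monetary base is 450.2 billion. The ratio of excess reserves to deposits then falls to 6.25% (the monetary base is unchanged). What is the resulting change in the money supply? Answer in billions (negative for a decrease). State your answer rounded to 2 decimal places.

Initially m₁ = (1 + 0.134) / (0.08 + 0.114 + 0.134) ≈ 3.457317, so M₁ = 3.457317 × 450.2 ≈ 1556.4841 billion.
After the change m₂ = (1 + 0.134) / (0.08 + 0.0625 + 0.134) ≈ 4.101266, so M₂ = 4.101266 × 450.2 ≈ 1846.39 billion.
ΔM = M₂ − M₁ = 1846.39 − 1556.4841 = 289.9059 billion.

289.91 billion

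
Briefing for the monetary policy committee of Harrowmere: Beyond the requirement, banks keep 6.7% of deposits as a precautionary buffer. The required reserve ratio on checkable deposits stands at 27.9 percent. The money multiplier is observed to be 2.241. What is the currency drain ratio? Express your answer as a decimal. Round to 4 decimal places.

Using m = 2.241. From m = (1 + c)/(c + rr + e), rearranging gives 1 + c = m·(c + rr + e), so c·(1 − m) = m·(rr + e) − 1.
Hence c = [m·(rr + e) − 1]/(1 − m) = [2.241 × (0.279 + 0.067) − 1] / (1 − 2.241) ≈ 0.180994.

0.1810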